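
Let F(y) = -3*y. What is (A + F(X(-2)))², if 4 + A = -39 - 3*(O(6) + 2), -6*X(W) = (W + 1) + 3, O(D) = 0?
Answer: 2304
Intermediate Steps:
X(W) = -⅔ - W/6 (X(W) = -((W + 1) + 3)/6 = -((1 + W) + 3)/6 = -(4 + W)/6 = -⅔ - W/6)
A = -49 (A = -4 + (-39 - 3*(0 + 2)) = -4 + (-39 - 3*2) = -4 + (-39 - 6) = -4 - 45 = -49)
(A + F(X(-2)))² = (-49 - 3*(-⅔ - ⅙*(-2)))² = (-49 - 3*(-⅔ + ⅓))² = (-49 - 3*(-⅓))² = (-49 + 1)² = (-48)² = 2304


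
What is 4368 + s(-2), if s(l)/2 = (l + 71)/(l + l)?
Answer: 8667/2 ≈ 4333.5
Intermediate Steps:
s(l) = (71 + l)/l (s(l) = 2*((l + 71)/(l + l)) = 2*((71 + l)/((2*l))) = 2*((71 + l)*(1/(2*l))) = 2*((71 + l)/(2*l)) = (71 + l)/l)
4368 + s(-2) = 4368 + (71 - 2)/(-2) = 4368 - ½*69 = 4368 - 69/2 = 8667/2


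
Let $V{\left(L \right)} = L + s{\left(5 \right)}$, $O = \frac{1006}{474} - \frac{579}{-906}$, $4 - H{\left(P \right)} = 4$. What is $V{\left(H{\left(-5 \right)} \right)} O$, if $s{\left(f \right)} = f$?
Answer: $\frac{988235}{71574} \approx 13.807$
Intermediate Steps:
$H{\left(P \right)} = 0$ ($H{\left(P \right)} = 4 - 4 = 0$)
$O = \frac{197647}{71574}$ ($O = 1006 \cdot \frac{1}{474} - - \frac{193}{302} = \frac{503}{237} + \frac{193}{302} = \frac{197647}{71574} \approx 2.7614$)
$V{\left(L \right)} = 5 + L$ ($V{\left(L \right)} = L + 5 = 5 + L$)
$V{\left(H{\left(-5 \right)} \right)} O = \left(5 + 0\right) \frac{197647}{71574} = 5 \cdot \frac{197647}{71574} = \frac{988235}{71574}$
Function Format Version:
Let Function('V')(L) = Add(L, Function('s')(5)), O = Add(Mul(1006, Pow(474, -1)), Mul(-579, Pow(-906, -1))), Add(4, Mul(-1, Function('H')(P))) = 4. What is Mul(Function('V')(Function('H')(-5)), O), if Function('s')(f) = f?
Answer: Rational(988235, 71574) ≈ 13.807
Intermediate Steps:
Function('H')(P) = 0 (Function('H')(P) = Add(4, Mul(-1, 4)) = Add(4, -4) = 0)
O = Rational(197647, 71574) (O = Add(Mul(1006, Rational(1, 474)), Mul(-579, Rational(-1, 906))) = Add(Rational(503, 237), Rational(193, 302)) = Rational(197647, 71574) ≈ 2.7614)
Function('V')(L) = Add(5, L) (Function('V')(L) = Add(L, 5) = Add(5, L))
Mul(Function('V')(Function('H')(-5)), O) = Mul(Add(5, 0), Rational(197647, 71574)) = Mul(5, Rational(197647, 71574)) = Rational(988235, 71574)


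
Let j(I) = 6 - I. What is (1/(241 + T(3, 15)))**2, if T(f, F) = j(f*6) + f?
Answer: 1/53824 ≈ 1.8579e-5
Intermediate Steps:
T(f, F) = 6 - 5*f (T(f, F) = (6 - f*6) + f = (6 - 6*f) + f = 6 - 5*f)
(1/(241 + T(3, 15)))**2 = (1/(241 + (6 - 5*3)))**2 = (1/(241 + (6 - 15)))**2 = (1/(241 - 9))**2 = (1/232)**2 = 1/53824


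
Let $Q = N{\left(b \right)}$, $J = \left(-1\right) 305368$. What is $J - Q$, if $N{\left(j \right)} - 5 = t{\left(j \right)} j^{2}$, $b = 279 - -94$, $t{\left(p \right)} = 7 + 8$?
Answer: $-2392308$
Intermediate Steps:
$t{\left(p \right)} = 15$
$J = -305368$
$b = 373$ ($b = 279 + 94 = 373$)
$N{\left(j \right)} = 5 + 15 j^{2}$
$Q = 2086940$ ($Q = 5 + 15 \cdot 373^{2} = 5 + 15 \cdot 139129 = 5 + 2086935 = 2086940$)
$J - Q = -305368 - 2086940 = -2392308$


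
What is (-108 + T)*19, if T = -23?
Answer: -2489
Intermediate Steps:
(-108 + T)*19 = (-108 - 23)*19 = -131*19 = -2489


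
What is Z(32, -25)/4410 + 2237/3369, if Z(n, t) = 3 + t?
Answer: 1631842/2476215 ≈ 0.65901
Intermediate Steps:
Z(32, -25)/4410 + 2237/3369 = (3 - 25)/4410 + 2237/3369 = -22*1/4410 + 2237*(1/3369) = -11/2205 + 2237/3369 = 1631842/2476215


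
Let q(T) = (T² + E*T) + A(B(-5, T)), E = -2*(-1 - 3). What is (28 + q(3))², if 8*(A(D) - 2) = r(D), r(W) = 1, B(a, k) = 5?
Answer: 255025/64 ≈ 3984.8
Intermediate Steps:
E = 8 (E = -2*(-4) = 8)
A(D) = 17/8 (A(D) = 2 + (⅛)*1 = 2 + ⅛ = 17/8)
q(T) = 17/8 + T² + 8*T (q(T) = (T² + 8*T) + 17/8 = 17/8 + T² + 8*T)
(28 + q(3))² = (28 + (17/8 + 3² + 8*3))² = (28 + (17/8 + 9 + 24))² = (28 + 281/8)² = (505/8)² = 255025/64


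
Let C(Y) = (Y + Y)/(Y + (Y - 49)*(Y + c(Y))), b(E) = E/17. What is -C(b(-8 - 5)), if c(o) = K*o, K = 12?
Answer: 34/10981 ≈ 0.0030963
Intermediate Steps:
b(E) = E/17 (b(E) = E*(1/17) = E/17)
c(o) = 12*o
C(Y) = 2*Y/(Y + 13*Y*(-49 + Y)) (C(Y) = (Y + Y)/(Y + (Y - 49)*(Y + 12*Y)) = (2*Y)/(Y + (-49 + Y)*(13*Y)) = (2*Y)/(Y + 13*Y*(-49 + Y)) = 2*Y/(Y + 13*Y*(-49 + Y)))
-C(b(-8 - 5)) = -2/(-636 + 13*((-8 - 5)/17)) = -2/(-636 + 13*((1/17)*(-13))) = -2/(-636 + 13*(-13/17)) = -2/(-636 - 169/17) = -2/(-10981/17) = -2*(-17)/10981 = -1*(-34/10981) = 34/10981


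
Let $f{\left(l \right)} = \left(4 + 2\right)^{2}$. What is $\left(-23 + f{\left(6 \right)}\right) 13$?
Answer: $169$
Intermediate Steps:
$f{\left(l \right)} = 36$ ($f{\left(l \right)} = 6^{2} = 36$)
$\left(-23 + f{\left(6 \right)}\right) 13 = \left(-23 + 36\right) 13 = 13 \cdot 13 = 169$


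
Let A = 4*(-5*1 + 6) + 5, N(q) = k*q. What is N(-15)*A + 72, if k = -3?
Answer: 477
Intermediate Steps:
N(q) = -3*q
A = 9 (A = 4*(-5 + 6) + 5 = 4*1 + 5 = 4 + 5 = 9)
N(-15)*A + 72 = -3*(-15)*9 + 72 = 45*9 + 72 = 405 + 72 = 477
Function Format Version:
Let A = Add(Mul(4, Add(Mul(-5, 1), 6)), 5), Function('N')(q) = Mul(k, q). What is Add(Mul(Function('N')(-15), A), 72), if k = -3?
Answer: 477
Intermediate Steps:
Function('N')(q) = Mul(-3, q)
A = 9 (A = Add(Mul(4, Add(-5, 6)), 5) = Add(Mul(4, 1), 5) = Add(4, 5) = 9)
Add(Mul(Function('N')(-15), A), 72) = Add(Mul(Mul(-3, -15), 9), 72) = Add(Mul(45, 9), 72) = Add(405, 72) = 477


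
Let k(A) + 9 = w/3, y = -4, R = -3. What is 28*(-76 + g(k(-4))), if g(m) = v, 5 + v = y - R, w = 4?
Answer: -2296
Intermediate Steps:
k(A) = -23/3 (k(A) = -9 + 4/3 = -23/3)
v = -6 (v = -5 + (-4 - 1*(-3)) = -5 + (-4 + 3) = -5 - 1 = -6)
g(m) = -6
28*(-76 + g(k(-4))) = 28*(-76 - 6) = 28*(-82) = -2296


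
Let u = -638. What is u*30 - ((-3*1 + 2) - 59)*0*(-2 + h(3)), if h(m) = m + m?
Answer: -19140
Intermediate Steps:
h(m) = 2*m
u*30 - ((-3*1 + 2) - 59)*0*(-2 + h(3)) = -638*30 - ((-3*1 + 2) - 59)*0*(-2 + 2*3) = -19140 - ((-3 + 2) - 59)*0*(-2 + 6) = -19140 - (-1 - 59)*0*4 = -19140 - (-60)*0 = -19140 - 1*0 = -19140 + 0 = -19140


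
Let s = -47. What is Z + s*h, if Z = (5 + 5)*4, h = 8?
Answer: -336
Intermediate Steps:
Z = 40 (Z = 10*4 = 40)
Z + s*h = 40 - 47*8 = 40 - 376 = -336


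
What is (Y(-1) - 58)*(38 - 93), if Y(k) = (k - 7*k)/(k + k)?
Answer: 3355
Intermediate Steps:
Y(k) = -3 (Y(k) = (-6*k)/((2*k)) = (-6*k)*(1/(2*k)) = -3)
(Y(-1) - 58)*(38 - 93) = (-3 - 58)*(38 - 93) = -61*(-55) = 3355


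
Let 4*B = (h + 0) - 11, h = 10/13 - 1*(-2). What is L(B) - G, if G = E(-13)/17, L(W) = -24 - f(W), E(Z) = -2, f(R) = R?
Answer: -19293/884 ≈ -21.825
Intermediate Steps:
h = 36/13 (h = 10*(1/13) + 2 = 10/13 + 2 = 36/13 ≈ 2.7692)
B = -107/52 (B = ((36/13 + 0) - 11)/4 = (36/13 - 11)/4 = (1/4)*(-107/13) = -107/52 ≈ -2.0577)
L(W) = -24 - W
G = -2/17 ≈ -0.11765
L(B) - G = (-24 - 1*(-107/52)) - 1*(-2/17) = (-24 + 107/52) + 2/17 = -1141/52 + 2/17 = -19293/884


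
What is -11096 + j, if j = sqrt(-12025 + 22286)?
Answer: -11096 + sqrt(10261) ≈ -10995.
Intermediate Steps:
j = sqrt(10261) ≈ 101.30
-11096 + j = -11096 + sqrt(10261)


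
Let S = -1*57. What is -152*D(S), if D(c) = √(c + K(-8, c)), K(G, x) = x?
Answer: -152*I*√114 ≈ -1622.9*I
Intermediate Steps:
S = -57
D(c) = √2*√c (D(c) = √(c + c) = √(2*c) = √2*√c)
-152*D(S) = -152*√2*√(-57) = -152*√2*I*√57 = -152*I*√114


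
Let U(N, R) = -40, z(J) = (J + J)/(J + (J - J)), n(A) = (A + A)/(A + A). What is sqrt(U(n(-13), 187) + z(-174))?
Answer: I*sqrt(38) ≈ 6.1644*I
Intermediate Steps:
n(A) = 1 (n(A) = (2*A)/((2*A)) = (2*A)*(1/(2*A)) = 1)
z(J) = 2 (z(J) = (2*J)/(J + 0) = (2*J)/J = 2)
sqrt(U(n(-13), 187) + z(-174)) = sqrt(-40 + 2) = sqrt(-38) = I*sqrt(38)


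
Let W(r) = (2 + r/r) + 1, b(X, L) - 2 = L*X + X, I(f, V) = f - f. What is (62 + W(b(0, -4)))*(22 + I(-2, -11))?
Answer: 1452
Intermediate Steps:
I(f, V) = 0
b(X, L) = 2 + X + L*X (b(X, L) = 2 + (L*X + X) = 2 + (X + L*X) = 2 + X + L*X)
W(r) = 4 (W(r) = (2 + 1) + 1 = 3 + 1 = 4)
(62 + W(b(0, -4)))*(22 + I(-2, -11)) = (62 + 4)*(22 + 0) = 66*22 = 1452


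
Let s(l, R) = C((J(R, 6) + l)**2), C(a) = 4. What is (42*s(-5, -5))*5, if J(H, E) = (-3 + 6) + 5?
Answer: 840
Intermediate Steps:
J(H, E) = 8 (J(H, E) = 3 + 5 = 8)
s(l, R) = 4
(42*s(-5, -5))*5 = (42*4)*5 = 168*5 = 840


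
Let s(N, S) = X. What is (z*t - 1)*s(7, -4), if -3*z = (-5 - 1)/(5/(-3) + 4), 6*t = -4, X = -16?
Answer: 176/7 ≈ 25.143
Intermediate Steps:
s(N, S) = -16
t = -⅔ (t = (⅙)*(-4) = -⅔ ≈ -0.66667)
z = 6/7 (z = -(-5 - 1)/(3*(5/(-3) + 4)) = -(-2)/(5*(-⅓) + 4) = -(-2)/(-5/3 + 4) = -(-2)/7/3 = -(-2)*3/7 = -⅓*(-18/7) = 6/7 ≈ 0.85714)
(z*t - 1)*s(7, -4) = ((6/7)*(-⅔) - 1)*(-16) = (-4/7 - 1)*(-16) = -11/7*(-16) = 176/7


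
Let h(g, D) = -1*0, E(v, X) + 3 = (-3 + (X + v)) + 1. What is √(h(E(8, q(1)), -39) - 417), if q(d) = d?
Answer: I*√417 ≈ 20.421*I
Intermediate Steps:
E(v, X) = -5 + X + v (E(v, X) = -3 + ((-3 + (X + v)) + 1) = -3 + ((-3 + X + v) + 1) = -3 + (-2 + X + v) = -5 + X + v)
h(g, D) = 0
√(h(E(8, q(1)), -39) - 417) = √(0 - 417) = √(-417) = I*√417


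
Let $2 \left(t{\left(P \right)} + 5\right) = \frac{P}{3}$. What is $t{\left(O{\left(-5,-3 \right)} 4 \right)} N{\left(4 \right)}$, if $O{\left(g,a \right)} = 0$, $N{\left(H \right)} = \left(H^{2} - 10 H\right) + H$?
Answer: $100$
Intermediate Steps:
$N{\left(H \right)} = H^{2} - 9 H$
$t{\left(P \right)} = -5 + \frac{P}{6}$ ($t{\left(P \right)} = -5 + \frac{P \frac{1}{3}}{2} = -5 + \frac{\frac{1}{3} P}{2} = -5 + \frac{P}{6}$)
$t{\left(O{\left(-5,-3 \right)} 4 \right)} N{\left(4 \right)} = \left(-5 + \frac{0 \cdot 4}{6}\right) 4 \left(-9 + 4\right) = \left(-5 + \frac{1}{6} \cdot 0\right) 4 \left(-5\right) = \left(-5 + 0\right) \left(-20\right) = \left(-5\right) \left(-20\right) = 100$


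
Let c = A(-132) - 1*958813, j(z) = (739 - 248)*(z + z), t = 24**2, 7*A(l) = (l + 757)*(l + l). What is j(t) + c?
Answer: -2917267/7 ≈ -4.1675e+5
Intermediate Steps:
A(l) = 2*l*(757 + l)/7 (A(l) = ((l + 757)*(l + l))/7 = ((757 + l)*(2*l))/7 = (2*l*(757 + l))/7 = 2*l*(757 + l)/7)
t = 576
j(z) = 982*z (j(z) = 491*(2*z) = 982*z)
c = -6876691/7 (c = (2/7)*(-132)*(757 - 132) - 1*958813 = (2/7)*(-132)*625 - 958813 = -165000/7 - 958813 = -6876691/7 ≈ -9.8238e+5)
j(t) + c = 982*576 - 6876691/7 = 565632 - 6876691/7 = -2917267/7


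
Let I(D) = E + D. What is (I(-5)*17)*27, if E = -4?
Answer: -4131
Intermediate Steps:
I(D) = -4 + D
(I(-5)*17)*27 = ((-4 - 5)*17)*27 = -9*17*27 = -153*27 = -4131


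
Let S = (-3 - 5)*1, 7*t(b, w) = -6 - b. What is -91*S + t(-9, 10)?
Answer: 5099/7 ≈ 728.43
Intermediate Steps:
t(b, w) = -6/7 - b/7 (t(b, w) = (-6 - b)/7 = -6/7 - b/7)
S = -8 (S = -8*1 = -8)
-91*S + t(-9, 10) = -91*(-8) + (-6/7 - ⅐*(-9)) = 728 + (-6/7 + 9/7) = 728 + 3/7 = 5099/7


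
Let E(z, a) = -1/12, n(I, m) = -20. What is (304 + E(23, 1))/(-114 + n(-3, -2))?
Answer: -3647/1608 ≈ -2.2680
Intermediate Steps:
E(z, a) = -1/12 (E(z, a) = -1*1/12 = -1/12)
(304 + E(23, 1))/(-114 + n(-3, -2)) = (304 - 1/12)/(-114 - 20) = (3647/12)/(-134) = (3647/12)*(-1/134) = -3647/1608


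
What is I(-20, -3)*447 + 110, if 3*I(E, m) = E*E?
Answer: 59710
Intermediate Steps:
I(E, m) = E**2/3 (I(E, m) = (E*E)/3 = E**2/3)
I(-20, -3)*447 + 110 = ((1/3)*(-20)**2)*447 + 110 = ((1/3)*400)*447 + 110 = (400/3)*447 + 110 = 59600 + 110 = 59710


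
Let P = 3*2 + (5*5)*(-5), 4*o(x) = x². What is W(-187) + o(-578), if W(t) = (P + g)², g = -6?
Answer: 99146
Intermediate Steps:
o(x) = x²/4
P = -119 (P = 6 + 25*(-5) = 6 - 125 = -119)
W(t) = 15625 (W(t) = (-119 - 6)² = (-125)² = 15625)
W(-187) + o(-578) = 15625 + (¼)*(-578)² = 15625 + (¼)*334084 = 15625 + 83521 = 99146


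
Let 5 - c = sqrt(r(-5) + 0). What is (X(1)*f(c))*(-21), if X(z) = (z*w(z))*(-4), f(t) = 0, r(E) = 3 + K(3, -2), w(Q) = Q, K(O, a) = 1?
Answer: 0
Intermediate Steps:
r(E) = 4 (r(E) = 3 + 1 = 4)
c = 3 (c = 5 - sqrt(4 + 0) = 5 - sqrt(4) = 5 - 1*2 = 5 - 2 = 3)
X(z) = -4*z**2 (X(z) = (z*z)*(-4) = z**2*(-4) = -4*z**2)
(X(1)*f(c))*(-21) = (-4*1**2*0)*(-21) = (-4*1*0)*(-21) = -4*0*(-21) = 0*(-21) = 0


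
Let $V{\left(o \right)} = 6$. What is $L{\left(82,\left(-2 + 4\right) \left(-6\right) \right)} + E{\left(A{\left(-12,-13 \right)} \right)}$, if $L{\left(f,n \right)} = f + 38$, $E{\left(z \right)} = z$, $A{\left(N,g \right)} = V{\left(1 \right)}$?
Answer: $126$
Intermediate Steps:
$A{\left(N,g \right)} = 6$
$L{\left(f,n \right)} = 38 + f$
$L{\left(82,\left(-2 + 4\right) \left(-6\right) \right)} + E{\left(A{\left(-12,-13 \right)} \right)} = \left(38 + 82\right) + 6 = 120 + 6 = 126$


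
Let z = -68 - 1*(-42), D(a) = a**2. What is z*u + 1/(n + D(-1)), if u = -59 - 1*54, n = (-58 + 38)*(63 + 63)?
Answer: 7400821/2519 ≈ 2938.0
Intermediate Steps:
n = -2520 (n = -20*126 = -2520)
u = -113 (u = -59 - 54 = -113)
z = -26 (z = -68 + 42 = -26)
z*u + 1/(n + D(-1)) = -26*(-113) + 1/(-2520 + (-1)**2) = 2938 + 1/(-2520 + 1) = 2938 + 1/(-2519) = 2938 - 1/2519 = 7400821/2519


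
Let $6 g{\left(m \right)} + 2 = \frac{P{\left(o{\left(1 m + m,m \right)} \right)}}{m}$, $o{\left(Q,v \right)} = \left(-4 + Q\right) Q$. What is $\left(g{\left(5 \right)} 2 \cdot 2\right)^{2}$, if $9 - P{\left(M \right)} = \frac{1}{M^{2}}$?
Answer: $\frac{12967201}{729000000} \approx 0.017788$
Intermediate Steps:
$o{\left(Q,v \right)} = Q \left(-4 + Q\right)$
$P{\left(M \right)} = 9 - \frac{1}{M^{2}}$
$g{\left(m \right)} = - \frac{1}{3} + \frac{9 - \frac{1}{4 m^{2} \left(-4 + 2 m\right)^{2}}}{6 m}$ ($g{\left(m \right)} = - \frac{1}{3} + \frac{\left(9 - \frac{1}{\left(-4 + \left(1 m + m\right)\right)^{2} \left(1 m + m\right)^{2}}\right) \frac{1}{m}}{6} = - \frac{1}{3} + \frac{\left(9 - \frac{1}{\left(-4 + \left(m + m\right)\right)^{2} \left(m + m\right)^{2}}\right) \frac{1}{m}}{6} = - \frac{1}{3} + \frac{\left(9 - \frac{1}{4 m^{2} \left(-4 + 2 m\right)^{2}}\right) \frac{1}{m}}{6} = - \frac{1}{3} + \frac{\frac{1}{m} \left(9 - \frac{1}{4 m^{2} \left(-4 + 2 m\right)^{2}}\right)}{6} = - \frac{1}{3} + \frac{9 - \frac{1}{4 m^{2} \left(-4 + 2 m\right)^{2}}}{6 m}$)
$\left(g{\left(5 \right)} 2 \cdot 2\right)^{2} = \left(\left(- \frac{1}{3} + \frac{3}{2 \cdot 5} - \frac{1}{96 \cdot 125 \left(-2 + 5\right)^{2}}\right) 2 \cdot 2\right)^{2} = \left(\left(- \frac{1}{3} + \frac{3}{2} \cdot \frac{1}{5} - \frac{1}{12000 \cdot 9}\right) 2 \cdot 2\right)^{2} = \left(\left(- \frac{1}{3} + \frac{3}{10} - \frac{1}{12000} \cdot \frac{1}{9}\right) 2 \cdot 2\right)^{2} = \left(\left(- \frac{1}{3} + \frac{3}{10} - \frac{1}{108000}\right) 2 \cdot 2\right)^{2} = \left(\left(- \frac{3601}{108000}\right) 2 \cdot 2\right)^{2} = \left(\left(- \frac{3601}{54000}\right) 2\right)^{2} = \left(- \frac{3601}{27000}\right)^{2} = \frac{12967201}{729000000}$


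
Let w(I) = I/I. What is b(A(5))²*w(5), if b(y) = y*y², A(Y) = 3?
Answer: 729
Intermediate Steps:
w(I) = 1
b(y) = y³
b(A(5))²*w(5) = (3³)²*1 = 27²*1 = 729*1 = 729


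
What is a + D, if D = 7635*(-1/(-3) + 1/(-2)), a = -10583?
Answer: -23711/2 ≈ -11856.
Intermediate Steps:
D = -2545/2 (D = 7635*(-1*(-1/3) + 1*(-1/2)) = 7635*(1/3 - 1/2) = 7635*(-1/6) = -2545/2 ≈ -1272.5)
a + D = -10583 - 2545/2 = -23711/2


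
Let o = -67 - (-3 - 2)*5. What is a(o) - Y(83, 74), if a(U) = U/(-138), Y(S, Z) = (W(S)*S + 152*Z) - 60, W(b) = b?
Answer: -415764/23 ≈ -18077.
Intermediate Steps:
Y(S, Z) = -60 + S² + 152*Z (Y(S, Z) = (S*S + 152*Z) - 60 = (S² + 152*Z) - 60 = -60 + S² + 152*Z)
o = -42 (o = -67 - (-5)*5 = -67 - 1*(-25) = -67 + 25 = -42)
a(U) = -U/138 (a(U) = U*(-1/138) = -U/138)
a(o) - Y(83, 74) = -1/138*(-42) - (-60 + 83² + 152*74) = 7/23 - (-60 + 6889 + 11248) = 7/23 - 1*18077 = 7/23 - 18077 = -415764/23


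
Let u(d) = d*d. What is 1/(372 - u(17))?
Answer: 1/83 ≈ 0.012048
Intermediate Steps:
u(d) = d**2
1/(372 - u(17)) = 1/(372 - 1*17**2) = 1/(372 - 1*289) = 1/(372 - 289) = 1/83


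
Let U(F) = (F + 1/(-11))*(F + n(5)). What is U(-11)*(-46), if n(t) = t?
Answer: -33672/11 ≈ -3061.1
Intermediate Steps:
U(F) = (5 + F)*(-1/11 + F) (U(F) = (F + 1/(-11))*(F + 5) = (F - 1/11)*(5 + F) = (-1/11 + F)*(5 + F) = (5 + F)*(-1/11 + F))
U(-11)*(-46) = (-5/11 + (-11)² + (54/11)*(-11))*(-46) = (-5/11 + 121 - 54)*(-46) = (732/11)*(-46) = -33672/11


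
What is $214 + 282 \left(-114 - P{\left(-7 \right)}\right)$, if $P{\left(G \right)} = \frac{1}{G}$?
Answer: $- \frac{223256}{7} \approx -31894.0$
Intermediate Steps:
$214 + 282 \left(-114 - P{\left(-7 \right)}\right) = 214 + 282 \left(-114 - \frac{1}{-7}\right) = 214 + 282 \left(-114 - - \frac{1}{7}\right) = 214 + 282 \left(-114 + \frac{1}{7}\right) = 214 + 282 \left(- \frac{797}{7}\right) = 214 - \frac{224754}{7} = - \frac{223256}{7}$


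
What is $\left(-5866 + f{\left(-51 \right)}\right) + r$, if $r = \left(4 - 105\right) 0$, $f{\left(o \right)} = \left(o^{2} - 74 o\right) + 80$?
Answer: $589$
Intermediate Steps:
$f{\left(o \right)} = 80 + o^{2} - 74 o$
$r = 0$ ($r = \left(-101\right) 0 = 0$)
$\left(-5866 + f{\left(-51 \right)}\right) + r = \left(-5866 + \left(80 + \left(-51\right)^{2} - -3774\right)\right) + 0 = \left(-5866 + \left(80 + 2601 + 3774\right)\right) + 0 = \left(-5866 + 6455\right) + 0 = 589 + 0 = 589$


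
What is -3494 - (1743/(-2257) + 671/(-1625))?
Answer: -12810334928/3667625 ≈ -3492.8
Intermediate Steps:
-3494 - (1743/(-2257) + 671/(-1625)) = -3494 - (1743*(-1/2257) + 671*(-1/1625)) = -3494 - (-1743/2257 - 671/1625) = -3494 - 1*(-4346822/3667625) = -3494 + 4346822/3667625 = -12810334928/3667625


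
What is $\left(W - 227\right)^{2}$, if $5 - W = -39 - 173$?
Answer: $100$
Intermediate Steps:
$W = 217$ ($W = 5 - \left(-39 - 173\right) = 5 - -212 = 5 + 212 = 217$)
$\left(W - 227\right)^{2} = \left(217 - 227\right)^{2} = \left(-10\right)^{2} = 100$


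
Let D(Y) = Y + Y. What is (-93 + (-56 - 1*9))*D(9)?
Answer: -2844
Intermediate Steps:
D(Y) = 2*Y
(-93 + (-56 - 1*9))*D(9) = (-93 + (-56 - 1*9))*(2*9) = (-93 + (-56 - 9))*18 = (-93 - 65)*18 = -158*18 = -2844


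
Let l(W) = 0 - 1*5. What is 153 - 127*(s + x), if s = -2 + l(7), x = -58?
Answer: 8408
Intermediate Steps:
l(W) = -5 (l(W) = 0 - 5 = -5)
s = -7 (s = -2 - 5 = -7)
153 - 127*(s + x) = 153 - 127*(-7 - 58) = 153 - 127*(-65) = 153 + 8255 = 8408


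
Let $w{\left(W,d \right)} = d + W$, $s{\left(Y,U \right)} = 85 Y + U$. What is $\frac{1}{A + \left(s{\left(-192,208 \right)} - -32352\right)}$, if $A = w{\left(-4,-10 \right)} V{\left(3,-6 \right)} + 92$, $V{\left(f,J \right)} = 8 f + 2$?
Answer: $\frac{1}{15968} \approx 6.2625 \cdot 10^{-5}$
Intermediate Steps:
$s{\left(Y,U \right)} = U + 85 Y$
$V{\left(f,J \right)} = 2 + 8 f$
$w{\left(W,d \right)} = W + d$
$A = -272$ ($A = \left(-4 - 10\right) \left(2 + 8 \cdot 3\right) + 92 = - 14 \left(2 + 24\right) + 92 = \left(-14\right) 26 + 92 = -364 + 92 = -272$)
$\frac{1}{A + \left(s{\left(-192,208 \right)} - -32352\right)} = \frac{1}{-272 + \left(\left(208 + 85 \left(-192\right)\right) - -32352\right)} = \frac{1}{-272 + \left(\left(208 - 16320\right) + 32352\right)} = \frac{1}{-272 + \left(-16112 + 32352\right)} = \frac{1}{-272 + 16240} = \frac{1}{15968}$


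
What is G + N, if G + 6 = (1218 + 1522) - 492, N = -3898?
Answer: -1656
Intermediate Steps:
G = 2242 (G = -6 + ((1218 + 1522) - 492) = -6 + (2740 - 492) = -6 + 2248 = 2242)
G + N = 2242 - 3898 = -1656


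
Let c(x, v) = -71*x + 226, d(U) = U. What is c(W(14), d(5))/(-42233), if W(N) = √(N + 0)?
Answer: -226/42233 + 71*√14/42233 ≈ 0.00093902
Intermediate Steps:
W(N) = √N
c(x, v) = 226 - 71*x
c(W(14), d(5))/(-42233) = (226 - 71*√14)/(-42233) = (226 - 71*√14)*(-1/42233) = -226/42233 + 71*√14/42233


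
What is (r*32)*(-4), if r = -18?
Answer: 2304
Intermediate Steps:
(r*32)*(-4) = -18*32*(-4) = -576*(-4) = 2304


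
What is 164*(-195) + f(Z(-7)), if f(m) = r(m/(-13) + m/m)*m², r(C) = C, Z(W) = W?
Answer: -414760/13 ≈ -31905.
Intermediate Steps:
f(m) = m²*(1 - m/13) (f(m) = (m/(-13) + m/m)*m² = (m*(-1/13) + 1)*m² = (-m/13 + 1)*m² = (1 - m/13)*m² = m²*(1 - m/13))
164*(-195) + f(Z(-7)) = 164*(-195) + (1/13)*(-7)²*(13 - 1*(-7)) = -31980 + (1/13)*49*(13 + 7) = -31980 + (1/13)*49*20 = -31980 + 980/13 = -414760/13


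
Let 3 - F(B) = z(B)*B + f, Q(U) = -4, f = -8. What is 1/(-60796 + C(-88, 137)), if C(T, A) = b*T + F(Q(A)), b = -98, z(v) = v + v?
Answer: -1/52193 ≈ -1.9160e-5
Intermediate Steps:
z(v) = 2*v
F(B) = 11 - 2*B² (F(B) = 3 - ((2*B)*B - 8) = 3 - (2*B² - 8) = 3 - (-8 + 2*B²) = 3 + (8 - 2*B²) = 11 - 2*B²)
C(T, A) = -21 - 98*T (C(T, A) = -98*T + (11 - 2*(-4)²) = -98*T + (11 - 2*16) = -98*T + (11 - 32) = -98*T - 21 = -21 - 98*T)
1/(-60796 + C(-88, 137)) = 1/(-60796 + (-21 - 98*(-88))) = 1/(-60796 + (-21 + 8624)) = 1/(-60796 + 8603) = 1/(-52193) = -1/52193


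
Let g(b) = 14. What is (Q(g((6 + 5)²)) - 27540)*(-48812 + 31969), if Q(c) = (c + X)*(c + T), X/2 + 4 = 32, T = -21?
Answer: 472109290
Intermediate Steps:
X = 56 (X = -8 + 2*32 = -8 + 64 = 56)
Q(c) = (-21 + c)*(56 + c) (Q(c) = (c + 56)*(c - 21) = (56 + c)*(-21 + c) = (-21 + c)*(56 + c))
(Q(g((6 + 5)²)) - 27540)*(-48812 + 31969) = ((-1176 + 14² + 35*14) - 27540)*(-48812 + 31969) = ((-1176 + 196 + 490) - 27540)*(-16843) = (-490 - 27540)*(-16843) = -28030*(-16843) = 472109290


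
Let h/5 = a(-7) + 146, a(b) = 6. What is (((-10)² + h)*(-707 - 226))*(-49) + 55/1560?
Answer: 12266785451/312 ≈ 3.9317e+7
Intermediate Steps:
h = 760 (h = 5*(6 + 146) = 5*152 = 760)
(((-10)² + h)*(-707 - 226))*(-49) + 55/1560 = (((-10)² + 760)*(-707 - 226))*(-49) + 55/1560 = ((100 + 760)*(-933))*(-49) + 55*(1/1560) = (860*(-933))*(-49) + 11/312 = -802380*(-49) + 11/312 = 39316620 + 11/312 = 12266785451/312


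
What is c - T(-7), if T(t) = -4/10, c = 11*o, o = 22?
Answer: 1212/5 ≈ 242.40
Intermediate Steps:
c = 242 (c = 11*22 = 242)
T(t) = -⅖ (T(t) = -4*⅒ = -⅖)
c - T(-7) = 242 - 1*(-⅖) = 242 + ⅖ = 1212/5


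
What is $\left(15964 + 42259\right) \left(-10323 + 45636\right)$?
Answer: $2056028799$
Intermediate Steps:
$\left(15964 + 42259\right) \left(-10323 + 45636\right) = 58223 \cdot 35313 = 2056028799$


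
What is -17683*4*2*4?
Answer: -565856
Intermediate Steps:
-17683*4*2*4 = -141464*4 = -17683*32 = -565856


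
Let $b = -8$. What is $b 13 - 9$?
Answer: $-113$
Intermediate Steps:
$b 13 - 9 = \left(-8\right) 13 - 9 = -104 - 9 = -113$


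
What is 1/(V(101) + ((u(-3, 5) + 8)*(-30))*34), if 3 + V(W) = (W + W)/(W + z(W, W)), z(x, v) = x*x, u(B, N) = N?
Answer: -51/676412 ≈ -7.5398e-5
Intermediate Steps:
z(x, v) = x**2
V(W) = -3 + 2*W/(W + W**2) (V(W) = -3 + (W + W)/(W + W**2) = -3 + (2*W)/(W + W**2) = -3 + 2*W/(W + W**2))
1/(V(101) + ((u(-3, 5) + 8)*(-30))*34) = 1/((-1 - 3*101)/(1 + 101) + ((5 + 8)*(-30))*34) = 1/((-1 - 303)/102 + (13*(-30))*34) = 1/((1/102)*(-304) - 390*34) = 1/(-152/51 - 13260) = 1/(-676412/51) = -51/676412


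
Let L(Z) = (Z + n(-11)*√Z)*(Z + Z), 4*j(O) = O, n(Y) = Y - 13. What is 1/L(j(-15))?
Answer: 8/34785 - 128*I*√15/173925 ≈ 0.00022998 - 0.0028503*I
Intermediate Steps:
n(Y) = -13 + Y
j(O) = O/4
L(Z) = 2*Z*(Z - 24*√Z) (L(Z) = (Z + (-13 - 11)*√Z)*(Z + Z) = (Z - 24*√Z)*(2*Z) = 2*Z*(Z - 24*√Z))
1/L(j(-15)) = 1/(-48*(-15*I*√15/8) + 2*((¼)*(-15))²) = 1/(-(-90)*I*√15 + 2*(-15/4)²) = 1/(-(-90)*I*√15 + 2*(225/16)) = 1/(90*I*√15 + 225/8) = 1/(225/8 + 90*I*√15)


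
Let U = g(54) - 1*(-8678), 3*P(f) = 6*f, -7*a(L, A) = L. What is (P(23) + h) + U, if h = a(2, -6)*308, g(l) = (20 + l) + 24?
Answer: 8734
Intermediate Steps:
a(L, A) = -L/7
g(l) = 44 + l
P(f) = 2*f (P(f) = (6*f)/3 = 2*f)
U = 8776 (U = (44 + 54) - 1*(-8678) = 98 + 8678 = 8776)
h = -88 (h = -⅐*2*308 = -2/7*308 = -88)
(P(23) + h) + U = (2*23 - 88) + 8776 = (46 - 88) + 8776 = -42 + 8776 = 8734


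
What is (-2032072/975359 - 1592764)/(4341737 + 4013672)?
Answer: -221931247764/1164217623833 ≈ -0.19063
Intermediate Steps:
(-2032072/975359 - 1592764)/(4341737 + 4013672) = (-2032072*1/975359 - 1592764)/8355409 = (-290296/139337 - 1592764)*(1/8355409) = -221931247764/139337*1/8355409 = -221931247764/1164217623833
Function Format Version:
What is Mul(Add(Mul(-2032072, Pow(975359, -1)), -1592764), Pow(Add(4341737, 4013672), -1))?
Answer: Rational(-221931247764, 1164217623833) ≈ -0.19063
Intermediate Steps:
Mul(Add(Mul(-2032072, Pow(975359, -1)), -1592764), Pow(Add(4341737, 4013672), -1)) = Mul(Add(Mul(-2032072, Rational(1, 975359)), -1592764), Pow(8355409, -1)) = Mul(Add(Rational(-290296, 139337), -1592764), Rational(1, 8355409)) = Mul(Rational(-221931247764, 139337), Rational(1, 8355409)) = Rational(-221931247764, 1164217623833)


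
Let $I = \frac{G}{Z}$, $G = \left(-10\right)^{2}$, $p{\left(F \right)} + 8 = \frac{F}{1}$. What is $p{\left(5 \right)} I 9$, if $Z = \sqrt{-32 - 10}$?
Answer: $\frac{450 i \sqrt{42}}{7} \approx 416.62 i$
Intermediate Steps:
$p{\left(F \right)} = -8 + F$ ($p{\left(F \right)} = -8 + \frac{F}{1} = -8 + F 1 = -8 + F$)
$G = 100$
$Z = i \sqrt{42}$ ($Z = \sqrt{-32 - 10} = \sqrt{-42} = i \sqrt{42} \approx 6.4807 i$)
$I = - \frac{50 i \sqrt{42}}{21}$ ($I = \frac{100}{i \sqrt{42}} = 100 \left(- \frac{i \sqrt{42}}{42}\right) = - \frac{50 i \sqrt{42}}{21} \approx - 15.43 i$)
$p{\left(5 \right)} I 9 = \left(-8 + 5\right) \left(- \frac{50 i \sqrt{42}}{21}\right) 9 = - 3 \left(- \frac{50 i \sqrt{42}}{21}\right) 9 = \frac{50 i \sqrt{42}}{7} \cdot 9 = \frac{450 i \sqrt{42}}{7}$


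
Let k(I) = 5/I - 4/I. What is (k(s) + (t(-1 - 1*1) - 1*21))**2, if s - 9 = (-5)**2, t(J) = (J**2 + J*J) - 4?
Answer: 332929/1156 ≈ 288.00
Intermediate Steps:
t(J) = -4 + 2*J**2 (t(J) = (J**2 + J**2) - 4 = 2*J**2 - 4 = -4 + 2*J**2)
s = 34 (s = 9 + (-5)**2 = 9 + 25 = 34)
k(I) = 1/I
(k(s) + (t(-1 - 1*1) - 1*21))**2 = (1/34 + ((-4 + 2*(-1 - 1*1)**2) - 1*21))**2 = (1/34 + ((-4 + 2*(-1 - 1)**2) - 21))**2 = (1/34 + ((-4 + 2*(-2)**2) - 21))**2 = (1/34 + ((-4 + 2*4) - 21))**2 = (1/34 + ((-4 + 8) - 21))**2 = (1/34 + (4 - 21))**2 = (1/34 - 17)**2 = (-577/34)**2 = 332929/1156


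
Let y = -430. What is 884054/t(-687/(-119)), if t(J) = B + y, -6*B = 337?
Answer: -5304324/2917 ≈ -1818.4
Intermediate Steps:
B = -337/6 (B = -⅙*337 = -337/6 ≈ -56.167)
t(J) = -2917/6 (t(J) = -337/6 - 430 = -2917/6)
884054/t(-687/(-119)) = 884054/(-2917/6) = 884054*(-6/2917) = -5304324/2917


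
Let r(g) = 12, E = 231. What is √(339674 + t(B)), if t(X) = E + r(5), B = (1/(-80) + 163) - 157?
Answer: √339917 ≈ 583.02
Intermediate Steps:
B = 479/80 (B = (-1/80 + 163) - 157 = 13039/80 - 157 = 479/80 ≈ 5.9875)
t(X) = 243 (t(X) = 231 + 12 = 243)
√(339674 + t(B)) = √(339674 + 243) = √339917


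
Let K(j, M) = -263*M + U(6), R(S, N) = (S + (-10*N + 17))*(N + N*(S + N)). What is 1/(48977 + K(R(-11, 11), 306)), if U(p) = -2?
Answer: -1/31503 ≈ -3.1743e-5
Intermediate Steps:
R(S, N) = (N + N*(N + S))*(17 + S - 10*N) (R(S, N) = (S + (17 - 10*N))*(N + N*(N + S)) = (17 + S - 10*N)*(N + N*(N + S)) = (N + N*(N + S))*(17 + S - 10*N))
K(j, M) = -2 - 263*M (K(j, M) = -263*M - 2 = -2 - 263*M)
1/(48977 + K(R(-11, 11), 306)) = 1/(48977 + (-2 - 263*306)) = 1/(48977 + (-2 - 80478)) = 1/(48977 - 80480) = 1/(-31503) = -1/31503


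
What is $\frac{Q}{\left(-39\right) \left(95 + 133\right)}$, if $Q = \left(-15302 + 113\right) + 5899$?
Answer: $\frac{4645}{4446} \approx 1.0448$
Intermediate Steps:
$Q = -9290$ ($Q = -15189 + 5899 = -9290$)
$\frac{Q}{\left(-39\right) \left(95 + 133\right)} = - \frac{9290}{\left(-39\right) \left(95 + 133\right)} = - \frac{9290}{\left(-39\right) 228} = - \frac{9290}{-8892} = \left(-9290\right) \left(- \frac{1}{8892}\right) = \frac{4645}{4446}$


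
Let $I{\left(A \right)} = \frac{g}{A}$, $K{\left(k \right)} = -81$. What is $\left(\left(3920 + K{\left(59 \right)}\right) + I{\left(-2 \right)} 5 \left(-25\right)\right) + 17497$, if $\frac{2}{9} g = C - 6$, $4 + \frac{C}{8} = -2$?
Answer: $\frac{12297}{2} \approx 6148.5$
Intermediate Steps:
$C = -48$ ($C = -32 + 8 \left(-2\right) = -32 - 16 = -48$)
$g = -243$ ($g = \frac{9 \left(-48 - 6\right)}{2} = \frac{9}{2} \left(-54\right) = -243$)
$I{\left(A \right)} = - \frac{243}{A}$
$\left(\left(3920 + K{\left(59 \right)}\right) + I{\left(-2 \right)} 5 \left(-25\right)\right) + 17497 = \left(\left(3920 - 81\right) + - \frac{243}{-2} \cdot 5 \left(-25\right)\right) + 17497 = \left(3839 + \left(-243\right) \left(- \frac{1}{2}\right) 5 \left(-25\right)\right) + 17497 = \left(3839 + \frac{243}{2} \cdot 5 \left(-25\right)\right) + 17497 = \left(3839 + \frac{1215}{2} \left(-25\right)\right) + 17497 = \left(3839 - \frac{30375}{2}\right) + 17497 = - \frac{22697}{2} + 17497 = \frac{12297}{2}$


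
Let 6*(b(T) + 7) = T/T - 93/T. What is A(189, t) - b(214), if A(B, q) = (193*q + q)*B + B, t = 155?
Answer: 7297518863/1284 ≈ 5.6834e+6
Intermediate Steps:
b(T) = -41/6 - 31/(2*T) (b(T) = -7 + (T/T - 93/T)/6 = -7 + (1 - 93/T)/6 = -7 + (1/6 - 31/(2*T)) = -41/6 - 31/(2*T))
A(B, q) = B + 194*B*q (A(B, q) = (194*q)*B + B = 194*B*q + B = B + 194*B*q)
A(189, t) - b(214) = 189*(1 + 194*155) - (-93 - 41*214)/(6*214) = 189*(1 + 30070) - (-93 - 8774)/(6*214) = 189*30071 - (-8867)/(6*214) = 5683419 - 1*(-8867/1284) = 5683419 + 8867/1284 = 7297518863/1284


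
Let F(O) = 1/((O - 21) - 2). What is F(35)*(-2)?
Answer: -⅙ ≈ -0.16667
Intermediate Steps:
F(O) = 1/(-23 + O) (F(O) = 1/((-21 + O) - 2) = 1/(-23 + O))
F(35)*(-2) = -2/(-23 + 35) = -2/12 = (1/12)*(-2) = -⅙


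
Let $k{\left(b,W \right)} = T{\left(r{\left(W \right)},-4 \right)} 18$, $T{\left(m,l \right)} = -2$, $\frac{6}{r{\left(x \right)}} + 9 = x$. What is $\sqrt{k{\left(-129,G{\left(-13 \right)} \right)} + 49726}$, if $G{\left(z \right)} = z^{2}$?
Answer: $\sqrt{49690} \approx 222.91$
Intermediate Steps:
$r{\left(x \right)} = \frac{6}{-9 + x}$
$k{\left(b,W \right)} = -36$ ($k{\left(b,W \right)} = \left(-2\right) 18 = -36$)
$\sqrt{k{\left(-129,G{\left(-13 \right)} \right)} + 49726} = \sqrt{-36 + 49726} = \sqrt{49690}$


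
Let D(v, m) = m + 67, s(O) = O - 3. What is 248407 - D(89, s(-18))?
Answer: 248361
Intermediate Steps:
s(O) = -3 + O
D(v, m) = 67 + m
248407 - D(89, s(-18)) = 248407 - (67 + (-3 - 18)) = 248407 - (67 - 21) = 248407 - 1*46 = 248407 - 46 = 248361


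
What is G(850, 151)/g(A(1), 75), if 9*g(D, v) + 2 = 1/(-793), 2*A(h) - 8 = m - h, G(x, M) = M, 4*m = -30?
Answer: -359229/529 ≈ -679.07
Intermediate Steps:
m = -15/2 (m = (1/4)*(-30) = -15/2 ≈ -7.5000)
A(h) = 1/4 - h/2 (A(h) = 4 + (-15/2 - h)/2 = 4 + (-15/4 - h/2) = 1/4 - h/2)
g(D, v) = -529/2379 (g(D, v) = -2/9 + (1/9)/(-793) = -2/9 + (1/9)*(-1/793) = -2/9 - 1/7137 = -529/2379)
G(850, 151)/g(A(1), 75) = 151/(-529/2379) = 151*(-2379/529) = -359229/529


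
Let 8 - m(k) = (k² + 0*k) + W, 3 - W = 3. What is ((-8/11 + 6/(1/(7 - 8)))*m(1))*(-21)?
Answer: 10878/11 ≈ 988.91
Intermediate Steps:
W = 0 (W = 3 - 1*3 = 3 - 3 = 0)
m(k) = 8 - k² (m(k) = 8 - ((k² + 0*k) + 0) = 8 - ((k² + 0) + 0) = 8 - (k² + 0) = 8 - k²)
((-8/11 + 6/(1/(7 - 8)))*m(1))*(-21) = ((-8/11 + 6/(1/(7 - 8)))*(8 - 1*1²))*(-21) = ((-8*1/11 + 6/(1/(-1)))*(8 - 1*1))*(-21) = ((-8/11 + 6/(-1))*(8 - 1))*(-21) = ((-8/11 + 6*(-1))*7)*(-21) = ((-8/11 - 6)*7)*(-21) = -74/11*7*(-21) = -518/11*(-21) = 10878/11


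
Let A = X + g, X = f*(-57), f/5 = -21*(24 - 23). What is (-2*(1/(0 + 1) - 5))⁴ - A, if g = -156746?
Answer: 154857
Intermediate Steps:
f = -105 (f = 5*(-21*(24 - 23)) = 5*(-21*1) = 5*(-21) = -105)
X = 5985 (X = -105*(-57) = 5985)
A = -150761 (A = 5985 - 156746 = -150761)
(-2*(1/(0 + 1) - 5))⁴ - A = (-2*(1/(0 + 1) - 5))⁴ - 1*(-150761) = (-2*(1/1 - 5))⁴ + 150761 = (-2*(1 - 5))⁴ + 150761 = (-2*(-4))⁴ + 150761 = 8⁴ + 150761 = 4096 + 150761 = 154857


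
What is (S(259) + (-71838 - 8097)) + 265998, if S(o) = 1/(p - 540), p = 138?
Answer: 74797325/402 ≈ 1.8606e+5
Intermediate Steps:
S(o) = -1/402 (S(o) = 1/(138 - 540) = 1/(-402) = -1/402)
(S(259) + (-71838 - 8097)) + 265998 = (-1/402 + (-71838 - 8097)) + 265998 = (-1/402 - 79935) + 265998 = -32133871/402 + 265998 = 74797325/402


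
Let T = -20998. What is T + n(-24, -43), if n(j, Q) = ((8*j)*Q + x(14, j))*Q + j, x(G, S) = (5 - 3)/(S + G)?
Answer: -1880107/5 ≈ -3.7602e+5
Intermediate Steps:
x(G, S) = 2/(G + S)
n(j, Q) = j + Q*(2/(14 + j) + 8*Q*j) (n(j, Q) = ((8*j)*Q + 2/(14 + j))*Q + j = (8*Q*j + 2/(14 + j))*Q + j = (2/(14 + j) + 8*Q*j)*Q + j = Q*(2/(14 + j) + 8*Q*j) + j = j + Q*(2/(14 + j) + 8*Q*j))
T + n(-24, -43) = -20998 + (2*(-43) - 24*(1 + 8*(-43)²)*(14 - 24))/(14 - 24) = -20998 + (-86 - 24*(1 + 8*1849)*(-10))/(-10) = -20998 - (-86 - 24*(1 + 14792)*(-10))/10 = -20998 - (-86 - 24*14793*(-10))/10 = -20998 - (-86 + 3550320)/10 = -20998 - ⅒*3550234 = -20998 - 1775117/5 = -1880107/5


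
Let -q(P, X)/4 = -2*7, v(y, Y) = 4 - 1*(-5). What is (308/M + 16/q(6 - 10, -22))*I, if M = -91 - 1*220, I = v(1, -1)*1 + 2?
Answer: -16874/2177 ≈ -7.7510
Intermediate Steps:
v(y, Y) = 9 (v(y, Y) = 4 + 5 = 9)
q(P, X) = 56 (q(P, X) = -(-8)*7 = -4*(-14) = 56)
I = 11 (I = 9*1 + 2 = 9 + 2 = 11)
M = -311 (M = -91 - 220 = -311)
(308/M + 16/q(6 - 10, -22))*I = (308/(-311) + 16/56)*11 = (308*(-1/311) + 16*(1/56))*11 = (-308/311 + 2/7)*11 = -1534/2177*11 = -16874/2177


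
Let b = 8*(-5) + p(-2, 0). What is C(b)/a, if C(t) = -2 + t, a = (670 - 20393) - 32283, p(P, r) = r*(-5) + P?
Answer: 22/26003 ≈ 0.00084606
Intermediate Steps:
p(P, r) = P - 5*r (p(P, r) = -5*r + P = P - 5*r)
b = -42 (b = 8*(-5) + (-2 - 5*0) = -40 + (-2 + 0) = -40 - 2 = -42)
a = -52006 (a = -19723 - 32283 = -52006)
C(b)/a = (-2 - 42)/(-52006) = -44*(-1/52006) = 22/26003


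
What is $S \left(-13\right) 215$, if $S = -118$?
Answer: $329810$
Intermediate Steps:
$S \left(-13\right) 215 = \left(-118\right) \left(-13\right) 215 = 1534 \cdot 215 = 329810$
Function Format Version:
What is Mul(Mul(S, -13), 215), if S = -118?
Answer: 329810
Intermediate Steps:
Mul(Mul(S, -13), 215) = Mul(Mul(-118, -13), 215) = Mul(1534, 215) = 329810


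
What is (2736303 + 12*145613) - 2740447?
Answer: 1743212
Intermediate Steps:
(2736303 + 12*145613) - 2740447 = (2736303 + 1747356) - 2740447 = 4483659 - 2740447 = 1743212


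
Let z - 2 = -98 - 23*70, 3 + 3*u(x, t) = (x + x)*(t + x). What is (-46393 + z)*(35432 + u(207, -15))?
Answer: -2978626773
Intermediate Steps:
u(x, t) = -1 + 2*x*(t + x)/3 (u(x, t) = -1 + ((x + x)*(t + x))/3 = -1 + ((2*x)*(t + x))/3 = -1 + (2*x*(t + x))/3 = -1 + 2*x*(t + x)/3)
z = -1706 (z = 2 + (-98 - 23*70) = 2 + (-98 - 1610) = 2 - 1708 = -1706)
(-46393 + z)*(35432 + u(207, -15)) = (-46393 - 1706)*(35432 + (-1 + (2/3)*207**2 + (2/3)*(-15)*207)) = -48099*(35432 + (-1 + (2/3)*42849 - 2070)) = -48099*(35432 + (-1 + 28566 - 2070)) = -48099*(35432 + 26495) = -48099*61927 = -2978626773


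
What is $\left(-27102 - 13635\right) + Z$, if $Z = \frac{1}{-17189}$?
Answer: $- \frac{700228294}{17189} \approx -40737.0$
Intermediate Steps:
$Z = - \frac{1}{17189} \approx -5.8177 \cdot 10^{-5}$
$\left(-27102 - 13635\right) + Z = \left(-27102 - 13635\right) - \frac{1}{17189} = -40737 - \frac{1}{17189} = - \frac{700228294}{17189}$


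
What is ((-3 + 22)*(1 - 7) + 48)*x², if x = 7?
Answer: -3234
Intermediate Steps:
((-3 + 22)*(1 - 7) + 48)*x² = ((-3 + 22)*(1 - 7) + 48)*7² = (19*(-6) + 48)*49 = (-114 + 48)*49 = -66*49 = -3234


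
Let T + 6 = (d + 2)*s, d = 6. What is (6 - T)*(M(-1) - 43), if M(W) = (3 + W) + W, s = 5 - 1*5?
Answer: -504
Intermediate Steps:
s = 0 (s = 5 - 5 = 0)
M(W) = 3 + 2*W
T = -6 (T = -6 + (6 + 2)*0 = -6 + 8*0 = -6 + 0 = -6)
(6 - T)*(M(-1) - 43) = (6 - 1*(-6))*((3 + 2*(-1)) - 43) = (6 + 6)*((3 - 2) - 43) = 12*(1 - 43) = 12*(-42) = -504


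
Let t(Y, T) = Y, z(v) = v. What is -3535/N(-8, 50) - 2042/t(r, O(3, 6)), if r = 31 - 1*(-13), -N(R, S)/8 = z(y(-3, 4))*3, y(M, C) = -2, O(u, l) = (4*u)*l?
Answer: -63389/528 ≈ -120.05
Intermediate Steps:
O(u, l) = 4*l*u
N(R, S) = 48 (N(R, S) = -(-16)*3 = -8*(-6) = 48)
r = 44 (r = 31 + 13 = 44)
-3535/N(-8, 50) - 2042/t(r, O(3, 6)) = -3535/48 - 2042/44 = -3535*1/48 - 2042*1/44 = -3535/48 - 1021/22 = -63389/528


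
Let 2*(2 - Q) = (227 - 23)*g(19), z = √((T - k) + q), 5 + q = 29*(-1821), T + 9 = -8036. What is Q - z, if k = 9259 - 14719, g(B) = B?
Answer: -1936 - I*√55399 ≈ -1936.0 - 235.37*I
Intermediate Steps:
T = -8045 (T = -9 - 8036 = -8045)
k = -5460
q = -52814 (q = -5 + 29*(-1821) = -5 - 52809 = -52814)
z = I*√55399 (z = √((-8045 - 1*(-5460)) - 52814) = √((-8045 + 5460) - 52814) = √(-2585 - 52814) = √(-55399) = I*√55399 ≈ 235.37*I)
Q = -1936 (Q = 2 - (227 - 23)*19/2 = 2 - 102*19 = 2 - ½*3876 = 2 - 1938 = -1936)
Q - z = -1936 - I*√55399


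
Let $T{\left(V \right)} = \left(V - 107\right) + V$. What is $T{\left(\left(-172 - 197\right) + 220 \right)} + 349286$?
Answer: $348881$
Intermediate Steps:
$T{\left(V \right)} = -107 + 2 V$ ($T{\left(V \right)} = \left(-107 + V\right) + V = -107 + 2 V$)
$T{\left(\left(-172 - 197\right) + 220 \right)} + 349286 = \left(-107 + 2 \left(\left(-172 - 197\right) + 220\right)\right) + 349286 = \left(-107 + 2 \left(-369 + 220\right)\right) + 349286 = \left(-107 + 2 \left(-149\right)\right) + 349286 = \left(-107 - 298\right) + 349286 = -405 + 349286 = 348881$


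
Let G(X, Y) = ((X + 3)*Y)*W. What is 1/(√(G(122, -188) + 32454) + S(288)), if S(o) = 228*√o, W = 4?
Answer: 1/(2736*√2 + I*√61546) ≈ 0.00025739 - 1.6503e-5*I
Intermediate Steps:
G(X, Y) = 4*Y*(3 + X) (G(X, Y) = ((X + 3)*Y)*4 = ((3 + X)*Y)*4 = (Y*(3 + X))*4 = 4*Y*(3 + X))
1/(√(G(122, -188) + 32454) + S(288)) = 1/(√(4*(-188)*(3 + 122) + 32454) + 228*√288) = 1/(√(4*(-188)*125 + 32454) + 228*(12*√2)) = 1/(√(-94000 + 32454) + 2736*√2) = 1/(√(-61546) + 2736*√2) = 1/(I*√61546 + 2736*√2) = 1/(2736*√2 + I*√61546)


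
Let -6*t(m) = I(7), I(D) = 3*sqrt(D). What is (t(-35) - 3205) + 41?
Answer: -3164 - sqrt(7)/2 ≈ -3165.3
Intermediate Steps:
t(m) = -sqrt(7)/2
(t(-35) - 3205) + 41 = (-sqrt(7)/2 - 3205) + 41 = (-3205 - sqrt(7)/2) + 41 = -3164 - sqrt(7)/2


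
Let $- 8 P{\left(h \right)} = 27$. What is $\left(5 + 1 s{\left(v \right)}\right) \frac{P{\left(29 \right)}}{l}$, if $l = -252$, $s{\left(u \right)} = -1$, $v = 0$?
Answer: $\frac{3}{56} \approx 0.053571$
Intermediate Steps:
$P{\left(h \right)} = - \frac{27}{8}$ ($P{\left(h \right)} = \left(- \frac{1}{8}\right) 27 = - \frac{27}{8}$)
$\left(5 + 1 s{\left(v \right)}\right) \frac{P{\left(29 \right)}}{l} = \left(5 + 1 \left(-1\right)\right) \left(- \frac{27}{8 \left(-252\right)}\right) = \left(5 - 1\right) \left(\left(- \frac{27}{8}\right) \left(- \frac{1}{252}\right)\right) = 4 \cdot \frac{3}{224} = \frac{3}{56}$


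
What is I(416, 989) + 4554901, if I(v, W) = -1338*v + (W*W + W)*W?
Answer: 972338083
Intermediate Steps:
I(v, W) = -1338*v + W*(W + W²) (I(v, W) = -1338*v + (W² + W)*W = -1338*v + (W + W²)*W = -1338*v + W*(W + W²))
I(416, 989) + 4554901 = (989² + 989³ - 1338*416) + 4554901 = (978121 + 967361669 - 556608) + 4554901 = 967783182 + 4554901 = 972338083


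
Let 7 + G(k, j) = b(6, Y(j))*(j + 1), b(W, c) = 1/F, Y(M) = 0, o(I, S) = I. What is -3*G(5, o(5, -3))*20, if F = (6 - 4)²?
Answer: 330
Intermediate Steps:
F = 4 (F = 2² = 4)
b(W, c) = ¼ (b(W, c) = 1/4 = ¼)
G(k, j) = -27/4 + j/4 (G(k, j) = -7 + (j + 1)/4 = -7 + (1 + j)/4 = -7 + (¼ + j/4) = -27/4 + j/4)
-3*G(5, o(5, -3))*20 = -3*(-27/4 + (¼)*5)*20 = -3*(-27/4 + 5/4)*20 = -3*(-11/2)*20 = (33/2)*20 = 330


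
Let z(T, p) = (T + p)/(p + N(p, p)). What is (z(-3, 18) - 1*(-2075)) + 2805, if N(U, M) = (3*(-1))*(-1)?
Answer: 34165/7 ≈ 4880.7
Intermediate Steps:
N(U, M) = 3 (N(U, M) = -3*(-1) = 3)
z(T, p) = (T + p)/(3 + p) (z(T, p) = (T + p)/(p + 3) = (T + p)/(3 + p))
(z(-3, 18) - 1*(-2075)) + 2805 = ((-3 + 18)/(3 + 18) - 1*(-2075)) + 2805 = (15/21 + 2075) + 2805 = ((1/21)*15 + 2075) + 2805 = (5/7 + 2075) + 2805 = 14530/7 + 2805 = 34165/7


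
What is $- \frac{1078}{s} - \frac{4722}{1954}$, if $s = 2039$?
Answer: $- \frac{5867285}{1992103} \approx -2.9453$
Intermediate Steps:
$- \frac{1078}{s} - \frac{4722}{1954} = - \frac{1078}{2039} - \frac{4722}{1954} = \left(-1078\right) \frac{1}{2039} - \frac{2361}{977} = - \frac{1078}{2039} - \frac{2361}{977} = - \frac{5867285}{1992103}$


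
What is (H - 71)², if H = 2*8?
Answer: 3025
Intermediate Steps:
H = 16
(H - 71)² = (16 - 71)² = (-55)² = 3025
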